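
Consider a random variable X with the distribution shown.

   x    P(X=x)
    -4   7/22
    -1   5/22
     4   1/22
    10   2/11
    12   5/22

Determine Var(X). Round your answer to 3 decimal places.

46.539

E[X] = (7/22)·(-4) + (5/22)·(-1) + (1/22)·4 + (2/11)·10 + (5/22)·12 = 71/22
E[X²] = (7/22)·16 + (5/22)·1 + (1/22)·16 + (2/11)·100 + (5/22)·144 = 1253/22
Var(X) = 1253/22 − (71/22)² = 22525/484 ≈ 46.539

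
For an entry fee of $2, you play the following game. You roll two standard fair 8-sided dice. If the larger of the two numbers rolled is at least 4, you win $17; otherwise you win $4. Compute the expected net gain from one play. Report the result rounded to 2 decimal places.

$13.17

E[payout] = (9/64)·4 + (55/64)·17 = 971/64
Expected profit = 971/64 − 2 = 843/64 ≈ $13.17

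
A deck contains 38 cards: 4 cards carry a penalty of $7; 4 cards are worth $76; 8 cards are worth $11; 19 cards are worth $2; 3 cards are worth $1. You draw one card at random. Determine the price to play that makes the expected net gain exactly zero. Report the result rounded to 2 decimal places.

$10.66

E[payout] = (4/38)·(-7) + (4/38)·76 + (8/38)·11 + (19/38)·2 + (3/38)·1 = 405/38
Fair fee = E[payout] = 405/38 ≈ $10.66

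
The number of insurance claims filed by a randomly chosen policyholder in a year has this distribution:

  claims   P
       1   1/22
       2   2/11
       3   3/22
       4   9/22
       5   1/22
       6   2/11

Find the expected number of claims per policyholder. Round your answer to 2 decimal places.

3.77

E[X] = (1/22)·1 + (2/11)·2 + (3/22)·3 + (9/22)·4 + (1/22)·5 + (2/11)·6
     = 83/22 ≈ 3.77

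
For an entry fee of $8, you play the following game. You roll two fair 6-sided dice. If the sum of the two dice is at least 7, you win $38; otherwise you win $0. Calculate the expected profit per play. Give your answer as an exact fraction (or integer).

E[payout] = (5/12)·0 + (7/12)·38 = 133/6
Expected profit = 133/6 − 8 = 85/6

85/6 dollars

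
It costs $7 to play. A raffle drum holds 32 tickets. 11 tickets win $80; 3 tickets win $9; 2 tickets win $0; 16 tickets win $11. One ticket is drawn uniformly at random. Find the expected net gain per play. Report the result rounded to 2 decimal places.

$26.84

E[payout] = (11/32)·80 + (3/32)·9 + (2/32)·0 + (16/32)·11 = 1083/32
Expected profit = 1083/32 − 7 = 859/32 ≈ $26.84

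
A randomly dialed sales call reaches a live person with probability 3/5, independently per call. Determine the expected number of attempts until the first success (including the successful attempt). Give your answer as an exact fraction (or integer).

For a geometric distribution, E[trials] = 1/p = 1/(3/5) = 5/3.

5/3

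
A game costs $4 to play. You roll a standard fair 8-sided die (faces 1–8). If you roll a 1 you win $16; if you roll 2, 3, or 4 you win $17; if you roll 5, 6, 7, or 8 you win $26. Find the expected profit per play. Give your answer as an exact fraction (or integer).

E[payout] = (1/8)·16 + (3/8)·17 + (1/2)·26 = 171/8
Expected profit = 171/8 − 4 = 139/8

139/8 dollars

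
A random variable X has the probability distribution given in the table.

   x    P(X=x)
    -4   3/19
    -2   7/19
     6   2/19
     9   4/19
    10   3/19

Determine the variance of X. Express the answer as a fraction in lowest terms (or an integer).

E[X] = (3/19)·(-4) + (7/19)·(-2) + (2/19)·6 + (4/19)·9 + (3/19)·10 = 52/19
E[X²] = (3/19)·16 + (7/19)·4 + (2/19)·36 + (4/19)·81 + (3/19)·100 = 772/19
Var(X) = 772/19 − (52/19)² = 11964/361

11964/361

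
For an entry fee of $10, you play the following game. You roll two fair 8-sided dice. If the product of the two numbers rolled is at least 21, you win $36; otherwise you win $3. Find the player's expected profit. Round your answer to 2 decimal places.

E[payout] = (19/32)·3 + (13/32)·36 = 525/32
Expected profit = 525/32 − 10 = 205/32 ≈ $6.41

$6.41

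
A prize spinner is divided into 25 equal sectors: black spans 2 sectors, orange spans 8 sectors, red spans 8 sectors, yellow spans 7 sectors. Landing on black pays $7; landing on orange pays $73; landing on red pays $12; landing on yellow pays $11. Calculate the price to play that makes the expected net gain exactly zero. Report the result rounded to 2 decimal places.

$30.84

E[payout] = (2/25)·7 + (8/25)·73 + (8/25)·12 + (7/25)·11 = 771/25
Fair fee = E[payout] = 771/25 ≈ $30.84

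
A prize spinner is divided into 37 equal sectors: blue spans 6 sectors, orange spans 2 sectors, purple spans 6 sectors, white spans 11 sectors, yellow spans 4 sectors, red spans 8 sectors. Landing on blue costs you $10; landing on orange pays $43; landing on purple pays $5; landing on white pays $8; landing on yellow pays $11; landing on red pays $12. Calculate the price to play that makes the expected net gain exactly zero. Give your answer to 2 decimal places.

E[payout] = (6/37)·(-10) + (2/37)·43 + (6/37)·5 + (11/37)·8 + (4/37)·11 + (8/37)·12 = 284/37
Fair fee = E[payout] = 284/37 ≈ $7.68

$7.68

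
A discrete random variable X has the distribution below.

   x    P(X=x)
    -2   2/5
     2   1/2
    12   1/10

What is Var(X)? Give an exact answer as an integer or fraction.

401/25

E[X] = (2/5)·(-2) + (1/2)·2 + (1/10)·12 = 7/5
E[X²] = (2/5)·4 + (1/2)·4 + (1/10)·144 = 18
Var(X) = 18 − (7/5)² = 401/25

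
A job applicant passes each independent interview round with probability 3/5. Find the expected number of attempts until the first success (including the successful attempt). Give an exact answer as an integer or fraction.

5/3

For a geometric distribution, E[trials] = 1/p = 1/(3/5) = 5/3.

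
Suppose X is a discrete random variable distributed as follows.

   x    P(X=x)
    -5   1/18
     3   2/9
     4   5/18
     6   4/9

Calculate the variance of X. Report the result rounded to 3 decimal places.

E[X] = (1/18)·(-5) + (2/9)·3 + (5/18)·4 + (4/9)·6 = 25/6
E[X²] = (1/18)·25 + (2/9)·9 + (5/18)·16 + (4/9)·36 = 143/6
Var(X) = 143/6 − (25/6)² = 233/36 ≈ 6.472

6.472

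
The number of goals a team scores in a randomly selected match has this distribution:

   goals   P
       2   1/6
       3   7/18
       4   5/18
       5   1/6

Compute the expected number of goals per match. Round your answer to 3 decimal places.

E[X] = (1/6)·2 + (7/18)·3 + (5/18)·4 + (1/6)·5
     = 31/9 ≈ 3.444

3.444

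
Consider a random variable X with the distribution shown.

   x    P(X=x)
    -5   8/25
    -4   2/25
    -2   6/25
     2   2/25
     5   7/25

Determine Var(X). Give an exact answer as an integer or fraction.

E[X] = (8/25)·(-5) + (2/25)·(-4) + (6/25)·(-2) + (2/25)·2 + (7/25)·5 = -21/25
E[X²] = (8/25)·25 + (2/25)·16 + (6/25)·4 + (2/25)·4 + (7/25)·25 = 439/25
Var(X) = 439/25 − (-21/25)² = 10534/625

10534/625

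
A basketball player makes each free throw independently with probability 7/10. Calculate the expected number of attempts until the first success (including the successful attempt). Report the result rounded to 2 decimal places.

For a geometric distribution, E[trials] = 1/p = 1/(7/10) = 10/7.
≈ 1.43

1.43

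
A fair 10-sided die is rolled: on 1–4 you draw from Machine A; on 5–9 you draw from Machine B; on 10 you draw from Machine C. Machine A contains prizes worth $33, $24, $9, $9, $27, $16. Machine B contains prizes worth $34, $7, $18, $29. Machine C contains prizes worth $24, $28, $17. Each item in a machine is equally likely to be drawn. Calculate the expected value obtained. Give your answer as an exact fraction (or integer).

E[X | Machine A] = (33 + 24 + 9 + 9 + 27 + 16)/6 = 59/3
E[X | Machine B] = (34 + 7 + 18 + 29)/4 = 22
E[X | Machine C] = (24 + 28 + 17)/3 = 23
E[X] = (2/5)·59/3 + (1/2)·22 + (1/10)·23 = 127/6

127/6 dollars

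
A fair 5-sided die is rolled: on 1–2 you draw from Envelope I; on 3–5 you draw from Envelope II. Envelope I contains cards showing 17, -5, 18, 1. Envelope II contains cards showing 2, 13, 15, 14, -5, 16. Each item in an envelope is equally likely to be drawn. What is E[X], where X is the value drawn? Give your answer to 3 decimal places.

8.600

E[X | Envelope I] = (17 − 5 + 18 + 1)/4 = 31/4
E[X | Envelope II] = (2 + 13 + 15 + 14 − 5 + 16)/6 = 55/6
E[X] = (2/5)·31/4 + (3/5)·55/6 = 43/5 ≈ 8.600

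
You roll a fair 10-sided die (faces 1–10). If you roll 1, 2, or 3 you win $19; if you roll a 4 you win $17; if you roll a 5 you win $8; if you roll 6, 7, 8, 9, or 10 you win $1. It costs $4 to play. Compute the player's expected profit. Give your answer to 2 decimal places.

E[payout] = (1/2)·1 + (1/10)·8 + (1/10)·17 + (3/10)·19 = 87/10
Expected profit = 87/10 − 4 = 47/10 ≈ $4.70

$4.70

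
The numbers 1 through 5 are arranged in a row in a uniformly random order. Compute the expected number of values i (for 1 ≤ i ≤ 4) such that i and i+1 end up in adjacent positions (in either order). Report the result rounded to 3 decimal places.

1.600

For each i ∈ {1,…,4}, let Xᵢ = 1 if i and i+1 are adjacent. P(Xᵢ=1) = 2·(5−1)!/5! = 2/5.
By linearity, E[ΣXᵢ] = (4)·(2/5) = 8/5.
≈ 1.600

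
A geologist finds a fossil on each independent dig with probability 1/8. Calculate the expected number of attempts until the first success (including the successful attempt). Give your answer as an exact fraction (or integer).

For a geometric distribution, E[trials] = 1/p = 1/(1/8) = 8.

8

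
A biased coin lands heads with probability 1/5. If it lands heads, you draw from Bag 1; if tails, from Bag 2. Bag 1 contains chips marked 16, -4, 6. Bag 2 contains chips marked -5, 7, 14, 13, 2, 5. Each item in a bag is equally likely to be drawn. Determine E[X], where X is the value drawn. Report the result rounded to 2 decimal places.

6.00

E[X | Bag 1] = (16 − 4 + 6)/3 = 6
E[X | Bag 2] = (-5 + 7 + 14 + 13 + 2 + 5)/6 = 6
E[X] = (1/5)·6 + (4/5)·6 = 6 ≈ 6.00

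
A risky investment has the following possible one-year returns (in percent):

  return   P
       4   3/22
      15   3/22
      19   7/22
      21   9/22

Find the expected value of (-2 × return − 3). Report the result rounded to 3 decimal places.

-37.455

E[-2x-3] = (3/22)·(-11) + (3/22)·(-33) + (7/22)·(-41) + (9/22)·(-45)
     = -412/11 ≈ -37.455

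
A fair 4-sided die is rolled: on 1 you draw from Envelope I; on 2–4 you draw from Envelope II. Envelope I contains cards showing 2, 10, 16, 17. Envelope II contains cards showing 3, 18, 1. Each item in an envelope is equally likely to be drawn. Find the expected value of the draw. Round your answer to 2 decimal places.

8.31

E[X | Envelope I] = (2 + 10 + 16 + 17)/4 = 45/4
E[X | Envelope II] = (3 + 18 + 1)/3 = 22/3
E[X] = (1/4)·45/4 + (3/4)·22/3 = 133/16 ≈ 8.31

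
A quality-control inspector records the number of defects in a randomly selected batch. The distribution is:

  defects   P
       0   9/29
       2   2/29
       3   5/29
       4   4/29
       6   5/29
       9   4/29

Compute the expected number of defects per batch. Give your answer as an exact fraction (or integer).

101/29

E[X] = (9/29)·0 + (2/29)·2 + (5/29)·3 + (4/29)·4 + (5/29)·6 + (4/29)·9
     = 101/29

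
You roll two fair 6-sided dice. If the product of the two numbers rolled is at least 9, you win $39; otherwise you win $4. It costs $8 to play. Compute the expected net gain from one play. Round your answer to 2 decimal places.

E[payout] = (4/9)·4 + (5/9)·39 = 211/9
Expected profit = 211/9 − 8 = 139/9 ≈ $15.44

$15.44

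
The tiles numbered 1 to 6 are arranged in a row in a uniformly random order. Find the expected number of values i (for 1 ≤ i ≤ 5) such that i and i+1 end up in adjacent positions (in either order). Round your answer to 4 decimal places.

For each i ∈ {1,…,5}, let Xᵢ = 1 if i and i+1 are adjacent. P(Xᵢ=1) = 2·(6−1)!/6! = 2/6.
By linearity, E[ΣXᵢ] = (5)·(2/6) = 5/3.
≈ 1.6667

1.6667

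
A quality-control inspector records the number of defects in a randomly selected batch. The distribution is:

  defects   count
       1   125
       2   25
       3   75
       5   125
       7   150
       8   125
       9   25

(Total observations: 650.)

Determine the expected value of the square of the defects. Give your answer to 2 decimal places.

Total = 650, so P(defects=1) = 125/650, etc.
E[X²] = (5/26)·1 + (1/26)·4 + (3/26)·9 + (5/26)·25 + (3/13)·49 + (5/26)·64 + (1/26)·81
     = 428/13 ≈ 32.92

32.92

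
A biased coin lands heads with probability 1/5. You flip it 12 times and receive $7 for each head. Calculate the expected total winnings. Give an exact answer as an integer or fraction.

84/5 dollars

E[#heads] = 12·1/5 = 12/5 (linearity over flips).
E[winnings] = 7·12/5 = 84/5.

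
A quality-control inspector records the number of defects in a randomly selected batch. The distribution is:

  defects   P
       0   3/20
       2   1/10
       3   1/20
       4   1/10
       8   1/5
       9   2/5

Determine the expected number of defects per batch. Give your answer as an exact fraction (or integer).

119/20

E[X] = (3/20)·0 + (1/10)·2 + (1/20)·3 + (1/10)·4 + (1/5)·8 + (2/5)·9
     = 119/20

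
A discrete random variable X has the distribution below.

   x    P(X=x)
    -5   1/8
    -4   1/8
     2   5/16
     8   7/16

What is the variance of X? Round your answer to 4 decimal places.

E[X] = (1/8)·(-5) + (1/8)·(-4) + (5/16)·2 + (7/16)·8 = 3
E[X²] = (1/8)·25 + (1/8)·16 + (5/16)·4 + (7/16)·64 = 275/8
Var(X) = 275/8 − (3)² = 203/8 ≈ 25.3750

25.3750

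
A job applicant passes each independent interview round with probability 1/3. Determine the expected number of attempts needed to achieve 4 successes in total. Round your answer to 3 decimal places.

12.000

By linearity (sum of 4 independent geometric waits), E[trials] = 4/p = 4/(1/3) = 12.
≈ 12.000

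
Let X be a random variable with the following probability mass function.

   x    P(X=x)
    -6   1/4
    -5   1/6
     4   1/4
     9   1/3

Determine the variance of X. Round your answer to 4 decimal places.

41.3889

E[X] = (1/4)·(-6) + (1/6)·(-5) + (1/4)·4 + (1/3)·9 = 5/3
E[X²] = (1/4)·36 + (1/6)·25 + (1/4)·16 + (1/3)·81 = 265/6
Var(X) = 265/6 − (5/3)² = 745/18 ≈ 41.3889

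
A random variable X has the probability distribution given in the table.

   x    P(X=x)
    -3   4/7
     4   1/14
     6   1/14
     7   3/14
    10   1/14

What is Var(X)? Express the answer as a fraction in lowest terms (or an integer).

E[X] = (4/7)·(-3) + (1/14)·4 + (1/14)·6 + (3/14)·7 + (1/14)·10 = 17/14
E[X²] = (4/7)·9 + (1/14)·16 + (1/14)·36 + (3/14)·49 + (1/14)·100 = 53/2
Var(X) = 53/2 − (17/14)² = 4905/196

4905/196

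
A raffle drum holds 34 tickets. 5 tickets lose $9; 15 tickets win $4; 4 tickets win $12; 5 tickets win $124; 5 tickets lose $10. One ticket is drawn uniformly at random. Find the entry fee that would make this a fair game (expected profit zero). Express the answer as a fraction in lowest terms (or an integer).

E[payout] = (5/34)·(-9) + (15/34)·4 + (4/34)·12 + (5/34)·124 + (5/34)·(-10) = 633/34
Fair fee = E[payout] = 633/34

633/34 dollars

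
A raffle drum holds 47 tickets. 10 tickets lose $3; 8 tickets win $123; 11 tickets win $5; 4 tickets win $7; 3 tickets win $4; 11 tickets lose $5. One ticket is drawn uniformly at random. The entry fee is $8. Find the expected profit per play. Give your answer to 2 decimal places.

E[payout] = (10/47)·(-3) + (8/47)·123 + (11/47)·5 + (4/47)·7 + (3/47)·4 + (11/47)·(-5) = 994/47
Expected profit = 994/47 − 8 = 618/47 ≈ $13.15

$13.15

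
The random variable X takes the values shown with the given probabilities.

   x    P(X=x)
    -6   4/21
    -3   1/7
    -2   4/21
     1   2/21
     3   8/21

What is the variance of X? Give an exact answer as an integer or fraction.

584/49

E[X] = (4/21)·(-6) + (1/7)·(-3) + (4/21)·(-2) + (2/21)·1 + (8/21)·3 = -5/7
E[X²] = (4/21)·36 + (1/7)·9 + (4/21)·4 + (2/21)·1 + (8/21)·9 = 87/7
Var(X) = 87/7 − (-5/7)² = 584/49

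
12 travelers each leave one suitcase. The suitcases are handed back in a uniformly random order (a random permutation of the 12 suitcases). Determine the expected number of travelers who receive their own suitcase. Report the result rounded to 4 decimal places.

Let Xᵢ = 1 if person i gets their own suitcase. For each i, P(Xᵢ=1) = 1/12.
By linearity of expectation, E[X₁+…+X_12] = 12·(1/12) = 1.
≈ 1.0000

1.0000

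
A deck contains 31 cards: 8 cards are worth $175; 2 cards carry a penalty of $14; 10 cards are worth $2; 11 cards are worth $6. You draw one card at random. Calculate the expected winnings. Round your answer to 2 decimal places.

$47.03

E[payout] = (8/31)·175 + (2/31)·(-14) + (10/31)·2 + (11/31)·6 = 1458/31
≈ $47.03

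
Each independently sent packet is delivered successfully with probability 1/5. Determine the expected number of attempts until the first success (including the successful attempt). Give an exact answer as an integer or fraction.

5

For a geometric distribution, E[trials] = 1/p = 1/(1/5) = 5.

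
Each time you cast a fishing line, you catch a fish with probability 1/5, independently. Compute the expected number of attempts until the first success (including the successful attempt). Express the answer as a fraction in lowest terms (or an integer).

5

For a geometric distribution, E[trials] = 1/p = 1/(1/5) = 5.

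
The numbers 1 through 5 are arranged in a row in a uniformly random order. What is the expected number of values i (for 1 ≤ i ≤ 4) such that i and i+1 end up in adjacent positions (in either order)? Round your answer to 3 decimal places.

For each i ∈ {1,…,4}, let Xᵢ = 1 if i and i+1 are adjacent. P(Xᵢ=1) = 2·(5−1)!/5! = 2/5.
By linearity, E[ΣXᵢ] = (4)·(2/5) = 8/5.
≈ 1.600

1.600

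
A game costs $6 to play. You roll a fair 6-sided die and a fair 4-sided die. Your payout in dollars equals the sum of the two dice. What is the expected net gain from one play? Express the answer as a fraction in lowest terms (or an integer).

Distribution of the sum of the two dice: 2 w.p. 1/24, 3 w.p. 1/12, 4 w.p. 1/8, 5 w.p. 1/6, 6 w.p. 1/6, 7 w.p. 1/6, …
E[payout] = (1/24)·2 + (1/12)·3 + (1/8)·4 + (1/6)·5 + (1/6)·6 + (1/6)·7 + (1/8)·8 + (1/12)·9 + (1/24)·10 = 6
Expected profit = 6 − 6 = 0

$0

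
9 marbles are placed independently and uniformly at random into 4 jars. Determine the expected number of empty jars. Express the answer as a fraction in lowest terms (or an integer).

Let Xⱼ=1 if jar j is empty. P(Xⱼ=1) = ((4-1)/4)^9 = 19683/262144.
By linearity, E[#empty] = 4·19683/262144 = 19683/65536.

19683/65536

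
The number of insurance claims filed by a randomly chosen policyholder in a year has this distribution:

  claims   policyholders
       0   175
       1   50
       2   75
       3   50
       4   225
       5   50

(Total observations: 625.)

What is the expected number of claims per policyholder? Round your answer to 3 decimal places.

Total = 625, so P(claims=0) = 175/625, etc.
E[X] = (7/25)·0 + (2/25)·1 + (3/25)·2 + (2/25)·3 + (9/25)·4 + (2/25)·5
     = 12/5 ≈ 2.400

2.400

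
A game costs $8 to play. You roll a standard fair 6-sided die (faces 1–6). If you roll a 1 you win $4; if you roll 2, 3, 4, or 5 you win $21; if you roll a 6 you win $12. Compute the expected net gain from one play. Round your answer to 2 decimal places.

$8.67

E[payout] = (1/6)·4 + (1/6)·12 + (2/3)·21 = 50/3
Expected profit = 50/3 − 8 = 26/3 ≈ $8.67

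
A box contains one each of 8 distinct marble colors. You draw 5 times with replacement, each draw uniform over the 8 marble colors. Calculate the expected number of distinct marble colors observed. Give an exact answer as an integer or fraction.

15961/4096

Let Xⱼ=1 if type j appears at least once. P(Xⱼ=1) = 1 − ((8−1)/8)^5 = 15961/32768.
E[#distinct] = 8·15961/32768 = 15961/4096.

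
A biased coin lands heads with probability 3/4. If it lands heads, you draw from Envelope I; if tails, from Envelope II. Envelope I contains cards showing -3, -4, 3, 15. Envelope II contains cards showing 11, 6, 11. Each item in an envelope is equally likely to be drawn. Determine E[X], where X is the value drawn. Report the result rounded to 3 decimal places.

4.396

E[X | Envelope I] = (-3 − 4 + 3 + 15)/4 = 11/4
E[X | Envelope II] = (11 + 6 + 11)/3 = 28/3
E[X] = (3/4)·11/4 + (1/4)·28/3 = 211/48 ≈ 4.396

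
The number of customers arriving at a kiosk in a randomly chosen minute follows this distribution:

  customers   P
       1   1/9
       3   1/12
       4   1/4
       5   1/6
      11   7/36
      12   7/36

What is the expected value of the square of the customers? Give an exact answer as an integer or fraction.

E[X²] = (1/9)·1 + (1/12)·9 + (1/4)·16 + (1/6)·25 + (7/36)·121 + (7/36)·144
     = 545/9

545/9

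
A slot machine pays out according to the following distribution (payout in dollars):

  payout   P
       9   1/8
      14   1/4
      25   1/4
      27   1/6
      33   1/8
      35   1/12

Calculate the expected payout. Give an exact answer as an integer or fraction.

E[X] = (1/8)·9 + (1/4)·14 + (1/4)·25 + (1/6)·27 + (1/8)·33 + (1/12)·35
     = 269/12

269/12 dollars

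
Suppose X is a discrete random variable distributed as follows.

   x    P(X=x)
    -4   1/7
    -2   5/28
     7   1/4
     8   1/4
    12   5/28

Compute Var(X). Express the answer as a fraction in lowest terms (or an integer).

E[X] = (1/7)·(-4) + (5/28)·(-2) + (1/4)·7 + (1/4)·8 + (5/28)·12 = 139/28
E[X²] = (1/7)·16 + (5/28)·4 + (1/4)·49 + (1/4)·64 + (5/28)·144 = 1595/28
Var(X) = 1595/28 − (139/28)² = 25339/784

25339/784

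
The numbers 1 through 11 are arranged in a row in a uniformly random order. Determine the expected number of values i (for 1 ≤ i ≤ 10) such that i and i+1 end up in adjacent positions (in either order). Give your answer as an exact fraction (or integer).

20/11

For each i ∈ {1,…,10}, let Xᵢ = 1 if i and i+1 are adjacent. P(Xᵢ=1) = 2·(11−1)!/11! = 2/11.
By linearity, E[ΣXᵢ] = (10)·(2/11) = 20/11.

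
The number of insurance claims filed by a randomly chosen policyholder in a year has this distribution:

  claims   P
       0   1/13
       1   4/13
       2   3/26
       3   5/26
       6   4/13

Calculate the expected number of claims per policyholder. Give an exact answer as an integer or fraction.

E[X] = (1/13)·0 + (4/13)·1 + (3/26)·2 + (5/26)·3 + (4/13)·6
     = 77/26

77/26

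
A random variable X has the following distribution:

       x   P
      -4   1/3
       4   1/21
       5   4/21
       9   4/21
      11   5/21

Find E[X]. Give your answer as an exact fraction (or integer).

E[X] = (1/3)·(-4) + (1/21)·4 + (4/21)·5 + (4/21)·9 + (5/21)·11
     = 29/7

29/7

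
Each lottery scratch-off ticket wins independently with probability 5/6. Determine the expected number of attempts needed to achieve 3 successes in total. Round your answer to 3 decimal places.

By linearity (sum of 3 independent geometric waits), E[trials] = 3/p = 3/(5/6) = 18/5.
≈ 3.600

3.600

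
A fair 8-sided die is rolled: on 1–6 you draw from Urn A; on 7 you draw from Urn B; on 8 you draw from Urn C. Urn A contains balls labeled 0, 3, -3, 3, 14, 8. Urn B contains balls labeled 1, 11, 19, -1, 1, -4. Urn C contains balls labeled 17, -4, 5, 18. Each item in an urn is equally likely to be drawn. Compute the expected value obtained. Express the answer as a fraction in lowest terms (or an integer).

77/16

E[X | Urn A] = (0 + 3 − 3 + 3 + 14 + 8)/6 = 25/6
E[X | Urn B] = (1 + 11 + 19 − 1 + 1 − 4)/6 = 9/2
E[X | Urn C] = (17 − 4 + 5 + 18)/4 = 9
E[X] = (3/4)·25/6 + (1/8)·9/2 + (1/8)·9 = 77/16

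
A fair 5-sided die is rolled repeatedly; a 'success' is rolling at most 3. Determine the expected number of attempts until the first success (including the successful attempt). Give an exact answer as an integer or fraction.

5/3

For a geometric distribution, E[trials] = 1/p = 1/(3/5) = 5/3.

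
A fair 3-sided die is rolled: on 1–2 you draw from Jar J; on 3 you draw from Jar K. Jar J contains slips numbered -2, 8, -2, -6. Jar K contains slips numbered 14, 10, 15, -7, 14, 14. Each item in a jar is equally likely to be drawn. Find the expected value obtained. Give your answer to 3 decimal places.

E[X | Jar J] = (-2 + 8 − 2 − 6)/4 = -1/2
E[X | Jar K] = (14 + 10 + 15 − 7 + 14 + 14)/6 = 10
E[X] = (2/3)·(-1/2) + (1/3)·10 = 3 ≈ 3.000

3.000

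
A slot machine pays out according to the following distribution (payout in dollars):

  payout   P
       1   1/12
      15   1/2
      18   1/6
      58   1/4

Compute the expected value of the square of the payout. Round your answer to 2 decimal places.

E[X²] = (1/12)·1 + (1/2)·225 + (1/6)·324 + (1/4)·3364
     = 12091/12 ≈ 1007.58

1007.58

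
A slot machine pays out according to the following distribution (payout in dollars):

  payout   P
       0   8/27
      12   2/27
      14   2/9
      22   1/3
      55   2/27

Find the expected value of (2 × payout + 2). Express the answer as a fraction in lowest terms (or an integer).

886/27

E[2x+2] = (8/27)·2 + (2/27)·26 + (2/9)·30 + (1/3)·46 + (2/27)·112
     = 886/27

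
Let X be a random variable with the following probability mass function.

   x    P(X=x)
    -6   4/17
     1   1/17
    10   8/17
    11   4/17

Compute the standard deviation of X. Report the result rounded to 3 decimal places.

E[X] = 101/17, E[X²] = 1429/17
Var(X) = E[X²] − (E[X])² = 1429/17 − 10201/289 = 14092/289
SD(X) = √(14092/289) ≈ 6.983

6.983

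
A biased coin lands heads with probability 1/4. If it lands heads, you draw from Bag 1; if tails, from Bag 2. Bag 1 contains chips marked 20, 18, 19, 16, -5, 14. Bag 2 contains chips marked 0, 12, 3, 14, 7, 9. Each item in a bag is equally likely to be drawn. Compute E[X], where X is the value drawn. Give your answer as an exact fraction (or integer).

217/24

E[X | Bag 1] = (20 + 18 + 19 + 16 − 5 + 14)/6 = 41/3
E[X | Bag 2] = (0 + 12 + 3 + 14 + 7 + 9)/6 = 15/2
E[X] = (1/4)·41/3 + (3/4)·15/2 = 217/24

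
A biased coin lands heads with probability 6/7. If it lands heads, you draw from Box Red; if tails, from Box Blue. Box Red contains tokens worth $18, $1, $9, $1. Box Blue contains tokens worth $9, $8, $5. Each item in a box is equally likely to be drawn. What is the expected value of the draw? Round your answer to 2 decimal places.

E[X | Box Red] = (18 + 1 + 9 + 1)/4 = 29/4
E[X | Box Blue] = (9 + 8 + 5)/3 = 22/3
E[X] = (6/7)·29/4 + (1/7)·22/3 = 305/42 ≈ 7.26

$7.26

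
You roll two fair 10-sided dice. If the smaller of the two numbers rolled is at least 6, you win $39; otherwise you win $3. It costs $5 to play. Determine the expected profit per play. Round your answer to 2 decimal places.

E[payout] = (3/4)·3 + (1/4)·39 = 12
Expected profit = 12 − 5 = 7 ≈ $7.00

$7.00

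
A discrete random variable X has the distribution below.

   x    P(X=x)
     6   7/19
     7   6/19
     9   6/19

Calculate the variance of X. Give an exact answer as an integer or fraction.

E[X] = (7/19)·6 + (6/19)·7 + (6/19)·9 = 138/19
E[X²] = (7/19)·36 + (6/19)·49 + (6/19)·81 = 1032/19
Var(X) = 1032/19 − (138/19)² = 564/361

564/361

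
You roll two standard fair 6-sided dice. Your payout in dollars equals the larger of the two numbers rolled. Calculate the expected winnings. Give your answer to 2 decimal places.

Distribution of the larger of the two numbers rolled: 1 w.p. 1/36, 2 w.p. 1/12, 3 w.p. 5/36, 4 w.p. 7/36, 5 w.p. 1/4, 6 w.p. 11/36
E[payout] = (1/36)·1 + (1/12)·2 + (5/36)·3 + (7/36)·4 + (1/4)·5 + (11/36)·6 = 161/36
≈ $4.47

$4.47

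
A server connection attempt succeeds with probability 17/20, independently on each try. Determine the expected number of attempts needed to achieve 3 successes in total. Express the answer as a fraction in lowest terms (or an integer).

60/17

By linearity (sum of 3 independent geometric waits), E[trials] = 3/p = 3/(17/20) = 60/17.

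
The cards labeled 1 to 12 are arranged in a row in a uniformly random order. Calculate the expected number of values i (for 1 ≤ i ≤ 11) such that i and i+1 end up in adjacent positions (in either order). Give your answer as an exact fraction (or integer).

For each i ∈ {1,…,11}, let Xᵢ = 1 if i and i+1 are adjacent. P(Xᵢ=1) = 2·(12−1)!/12! = 2/12.
By linearity, E[ΣXᵢ] = (11)·(2/12) = 11/6.

11/6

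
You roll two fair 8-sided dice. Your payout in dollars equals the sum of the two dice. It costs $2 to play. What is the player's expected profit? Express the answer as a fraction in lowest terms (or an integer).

$7

Distribution of the sum of the two dice: 2 w.p. 1/64, 3 w.p. 1/32, 4 w.p. 3/64, 5 w.p. 1/16, 6 w.p. 5/64, 7 w.p. 3/32, …
E[payout] = (1/64)·2 + (1/32)·3 + (3/64)·4 + (1/16)·5 + (5/64)·6 + (3/32)·7 + (7/64)·8 + (1/8)·9 + (7/64)·10 + (3/32)·11 + (5/64)·12 + (1/16)·13 + (3/64)·14 + (1/32)·15 + (1/64)·16 = 9
Expected profit = 9 − 2 = 7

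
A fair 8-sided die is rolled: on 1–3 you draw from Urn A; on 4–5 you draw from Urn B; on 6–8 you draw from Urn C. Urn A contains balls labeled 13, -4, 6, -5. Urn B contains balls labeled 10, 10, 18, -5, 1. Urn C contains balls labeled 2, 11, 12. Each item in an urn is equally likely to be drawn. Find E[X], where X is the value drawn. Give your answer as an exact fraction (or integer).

E[X | Urn A] = (13 − 4 + 6 − 5)/4 = 5/2
E[X | Urn B] = (10 + 10 + 18 − 5 + 1)/5 = 34/5
E[X | Urn C] = (2 + 11 + 12)/3 = 25/3
E[X] = (3/8)·5/2 + (1/4)·34/5 + (3/8)·25/3 = 461/80

461/80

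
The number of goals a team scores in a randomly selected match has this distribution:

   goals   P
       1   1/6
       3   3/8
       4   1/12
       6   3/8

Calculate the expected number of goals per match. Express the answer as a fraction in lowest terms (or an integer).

31/8

E[X] = (1/6)·1 + (3/8)·3 + (1/12)·4 + (3/8)·6
     = 31/8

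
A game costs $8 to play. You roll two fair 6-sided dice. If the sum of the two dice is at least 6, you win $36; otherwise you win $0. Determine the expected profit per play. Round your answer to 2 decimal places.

E[payout] = (5/18)·0 + (13/18)·36 = 26
Expected profit = 26 − 8 = 18 ≈ $18.00

$18.00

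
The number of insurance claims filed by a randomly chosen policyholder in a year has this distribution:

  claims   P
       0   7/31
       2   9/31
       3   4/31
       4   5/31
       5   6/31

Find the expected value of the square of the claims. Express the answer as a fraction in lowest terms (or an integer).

E[X²] = (7/31)·0 + (9/31)·4 + (4/31)·9 + (5/31)·16 + (6/31)·25
     = 302/31

302/31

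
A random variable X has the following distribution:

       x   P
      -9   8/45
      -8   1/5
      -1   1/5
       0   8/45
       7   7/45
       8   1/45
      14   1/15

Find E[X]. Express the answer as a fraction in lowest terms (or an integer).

E[X] = (8/45)·(-9) + (1/5)·(-8) + (1/5)·(-1) + (8/45)·0 + (7/45)·7 + (1/45)·8 + (1/15)·14
     = -6/5

-6/5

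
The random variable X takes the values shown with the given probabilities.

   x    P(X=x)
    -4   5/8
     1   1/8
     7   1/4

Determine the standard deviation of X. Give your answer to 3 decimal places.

E[X] = -5/8, E[X²] = 179/8
Var(X) = E[X²] − (E[X])² = 179/8 − 25/64 = 1407/64
SD(X) = √(1407/64) ≈ 4.689

4.689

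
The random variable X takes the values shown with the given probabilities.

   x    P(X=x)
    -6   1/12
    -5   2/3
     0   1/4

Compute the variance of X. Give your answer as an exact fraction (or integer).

179/36

E[X] = (1/12)·(-6) + (2/3)·(-5) + (1/4)·0 = -23/6
E[X²] = (1/12)·36 + (2/3)·25 + (1/4)·0 = 59/3
Var(X) = 59/3 − (-23/6)² = 179/36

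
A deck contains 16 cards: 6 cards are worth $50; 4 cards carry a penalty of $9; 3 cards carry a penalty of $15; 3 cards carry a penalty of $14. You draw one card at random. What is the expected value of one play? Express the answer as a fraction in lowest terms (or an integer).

177/16 dollars

E[payout] = (6/16)·50 + (4/16)·(-9) + (3/16)·(-15) + (3/16)·(-14) = 177/16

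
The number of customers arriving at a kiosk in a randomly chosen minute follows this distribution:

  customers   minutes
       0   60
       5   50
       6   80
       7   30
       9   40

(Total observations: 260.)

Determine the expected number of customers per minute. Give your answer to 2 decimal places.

5.00

Total = 260, so P(customers=0) = 60/260, etc.
E[X] = (3/13)·0 + (5/26)·5 + (4/13)·6 + (3/26)·7 + (2/13)·9
     = 5 ≈ 5.00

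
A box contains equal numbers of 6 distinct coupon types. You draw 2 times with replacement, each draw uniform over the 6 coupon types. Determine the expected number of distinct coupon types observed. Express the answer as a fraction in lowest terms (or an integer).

Let Xⱼ=1 if type j appears at least once. P(Xⱼ=1) = 1 − ((6−1)/6)^2 = 11/36.
E[#distinct] = 6·11/36 = 11/6.

11/6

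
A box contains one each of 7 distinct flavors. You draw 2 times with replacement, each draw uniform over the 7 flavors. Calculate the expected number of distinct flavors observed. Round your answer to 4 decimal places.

Let Xⱼ=1 if type j appears at least once. P(Xⱼ=1) = 1 − ((7−1)/7)^2 = 13/49.
E[#distinct] = 7·13/49 = 13/7.
≈ 1.8571

1.8571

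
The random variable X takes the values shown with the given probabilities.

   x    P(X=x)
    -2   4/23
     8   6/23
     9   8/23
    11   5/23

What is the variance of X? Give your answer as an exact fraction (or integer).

10130/529

E[X] = (4/23)·(-2) + (6/23)·8 + (8/23)·9 + (5/23)·11 = 167/23
E[X²] = (4/23)·4 + (6/23)·64 + (8/23)·81 + (5/23)·121 = 1653/23
Var(X) = 1653/23 − (167/23)² = 10130/529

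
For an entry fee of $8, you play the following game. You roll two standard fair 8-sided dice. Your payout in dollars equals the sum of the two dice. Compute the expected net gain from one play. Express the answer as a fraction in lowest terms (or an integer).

$1

Distribution of the sum of the two dice: 2 w.p. 1/64, 3 w.p. 1/32, 4 w.p. 3/64, 5 w.p. 1/16, 6 w.p. 5/64, 7 w.p. 3/32, …
E[payout] = (1/64)·2 + (1/32)·3 + (3/64)·4 + (1/16)·5 + (5/64)·6 + (3/32)·7 + (7/64)·8 + (1/8)·9 + (7/64)·10 + (3/32)·11 + (5/64)·12 + (1/16)·13 + (3/64)·14 + (1/32)·15 + (1/64)·16 = 9
Expected profit = 9 − 8 = 1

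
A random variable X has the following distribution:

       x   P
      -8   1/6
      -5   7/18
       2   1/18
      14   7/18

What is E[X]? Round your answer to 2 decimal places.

E[X] = (1/6)·(-8) + (7/18)·(-5) + (1/18)·2 + (7/18)·14
     = 41/18 ≈ 2.28

2.28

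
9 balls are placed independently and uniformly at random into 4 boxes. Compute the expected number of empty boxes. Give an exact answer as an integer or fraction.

Let Xⱼ=1 if box j is empty. P(Xⱼ=1) = ((4-1)/4)^9 = 19683/262144.
By linearity, E[#empty] = 4·19683/262144 = 19683/65536.

19683/65536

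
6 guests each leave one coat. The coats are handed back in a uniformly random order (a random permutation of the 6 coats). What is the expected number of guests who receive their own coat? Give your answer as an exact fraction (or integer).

Let Xᵢ = 1 if person i gets their own coat. For each i, P(Xᵢ=1) = 1/6.
By linearity of expectation, E[X₁+…+X_6] = 6·(1/6) = 1.

1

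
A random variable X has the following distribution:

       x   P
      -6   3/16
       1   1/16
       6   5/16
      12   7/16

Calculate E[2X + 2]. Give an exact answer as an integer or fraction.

E[2x+2] = (3/16)·(-10) + (1/16)·4 + (5/16)·14 + (7/16)·26
     = 113/8

113/8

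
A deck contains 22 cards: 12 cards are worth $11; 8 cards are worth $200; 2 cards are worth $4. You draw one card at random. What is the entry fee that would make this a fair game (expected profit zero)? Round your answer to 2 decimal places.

E[payout] = (12/22)·11 + (8/22)·200 + (2/22)·4 = 870/11
Fair fee = E[payout] = 870/11 ≈ $79.09

$79.09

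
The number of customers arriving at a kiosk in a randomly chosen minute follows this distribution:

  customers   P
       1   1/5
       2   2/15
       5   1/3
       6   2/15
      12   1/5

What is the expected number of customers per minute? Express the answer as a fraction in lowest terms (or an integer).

E[X] = (1/5)·1 + (2/15)·2 + (1/3)·5 + (2/15)·6 + (1/5)·12
     = 16/3

16/3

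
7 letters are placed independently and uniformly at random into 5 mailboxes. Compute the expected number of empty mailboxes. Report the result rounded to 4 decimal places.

Let Xⱼ=1 if mailbox j is empty. P(Xⱼ=1) = ((5-1)/5)^7 = 16384/78125.
By linearity, E[#empty] = 5·16384/78125 = 16384/15625.
≈ 1.0486

1.0486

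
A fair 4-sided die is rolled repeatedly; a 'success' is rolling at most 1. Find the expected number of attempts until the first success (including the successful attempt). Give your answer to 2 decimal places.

For a geometric distribution, E[trials] = 1/p = 1/(1/4) = 4.
≈ 4.00

4.00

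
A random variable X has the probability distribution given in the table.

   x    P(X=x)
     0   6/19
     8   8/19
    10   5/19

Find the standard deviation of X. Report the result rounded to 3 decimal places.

E[X] = 6, E[X²] = 1012/19
Var(X) = E[X²] − (E[X])² = 1012/19 − 36 = 328/19
SD(X) = √(328/19) ≈ 4.155

4.155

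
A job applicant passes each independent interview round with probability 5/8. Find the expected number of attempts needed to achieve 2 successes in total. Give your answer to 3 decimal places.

3.200

By linearity (sum of 2 independent geometric waits), E[trials] = 2/p = 2/(5/8) = 16/5.
≈ 3.200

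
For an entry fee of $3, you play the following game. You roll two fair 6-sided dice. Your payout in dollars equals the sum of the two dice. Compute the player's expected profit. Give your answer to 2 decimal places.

$4.00

Distribution of the sum of the two dice: 2 w.p. 1/36, 3 w.p. 1/18, 4 w.p. 1/12, 5 w.p. 1/9, 6 w.p. 5/36, 7 w.p. 1/6, …
E[payout] = (1/36)·2 + (1/18)·3 + (1/12)·4 + (1/9)·5 + (5/36)·6 + (1/6)·7 + (5/36)·8 + (1/9)·9 + (1/12)·10 + (1/18)·11 + (1/36)·12 = 7
Expected profit = 7 − 3 = 4 ≈ $4.00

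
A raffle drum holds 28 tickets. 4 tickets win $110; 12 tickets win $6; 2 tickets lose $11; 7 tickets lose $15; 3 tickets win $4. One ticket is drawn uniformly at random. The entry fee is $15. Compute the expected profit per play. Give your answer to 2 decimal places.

-$0.82

E[payout] = (4/28)·110 + (12/28)·6 + (2/28)·(-11) + (7/28)·(-15) + (3/28)·4 = 397/28
Expected profit = 397/28 − 15 = -23/28 ≈ -$0.82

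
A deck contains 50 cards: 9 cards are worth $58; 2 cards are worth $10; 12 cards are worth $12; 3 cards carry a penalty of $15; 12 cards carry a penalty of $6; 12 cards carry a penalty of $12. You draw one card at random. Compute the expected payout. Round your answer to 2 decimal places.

E[payout] = (9/50)·58 + (2/50)·10 + (12/50)·12 + (3/50)·(-15) + (12/50)·(-6) + (12/50)·(-12) = 17/2
≈ $8.50

$8.50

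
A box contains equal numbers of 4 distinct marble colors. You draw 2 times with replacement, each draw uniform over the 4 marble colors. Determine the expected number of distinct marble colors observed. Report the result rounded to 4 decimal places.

Let Xⱼ=1 if type j appears at least once. P(Xⱼ=1) = 1 − ((4−1)/4)^2 = 7/16.
E[#distinct] = 4·7/16 = 7/4.
≈ 1.7500

1.7500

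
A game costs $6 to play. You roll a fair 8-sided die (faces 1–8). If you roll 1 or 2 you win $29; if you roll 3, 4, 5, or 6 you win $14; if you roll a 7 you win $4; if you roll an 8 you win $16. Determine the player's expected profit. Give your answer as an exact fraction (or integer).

E[payout] = (1/8)·4 + (1/2)·14 + (1/8)·16 + (1/4)·29 = 67/4
Expected profit = 67/4 − 6 = 43/4

43/4 dollars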